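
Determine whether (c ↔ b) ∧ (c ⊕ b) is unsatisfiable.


Truth table over {b, c}:
b | c | φ
---------
F | F | F
T | F | F
F | T | F
T | T | F
Every row is false.

Yes, it is a contradiction.


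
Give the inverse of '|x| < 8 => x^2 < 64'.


The inverse of (P → Q) is (¬P → ¬Q). It is equivalent to the converse, not to the original.
Here P = '|x| < 8' and Q = 'x^2 < 64'.

If not (|x| < 8), then not (x^2 < 64).


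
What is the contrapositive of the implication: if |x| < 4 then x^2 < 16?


The contrapositive of (P → Q) is (¬Q → ¬P); it is logically equivalent to the original.
Here P = '|x| < 4' and Q = 'x^2 < 16'.

If not (x^2 < 16), then not (|x| < 4).


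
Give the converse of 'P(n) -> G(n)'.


The converse of (P → Q) is (Q → P). It is not in general equivalent to the original.
Here P = 'P(n)' and Q = 'G(n)'.

If G(n), then P(n).


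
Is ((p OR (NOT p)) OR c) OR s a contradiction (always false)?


Truth table over {c, p, s}:
c | p | s | φ
-------------
F | F | F | T
T | F | F | T
F | T | F | T
T | T | F | T
F | F | T | T
T | F | T | T
F | T | T | T
T | T | T | T
Satisfying assignment at row 1: c=F, p=F, s=F gives T.

No, it is not a contradiction.


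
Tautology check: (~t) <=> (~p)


Build the truth table over {p, t}:
p | t | φ
---------
False | False | True
True | False | False
False | True | False
True | True | True
Counterexample at row 2: with p=True, t=False, the formula is False.

No, it is not a tautology.


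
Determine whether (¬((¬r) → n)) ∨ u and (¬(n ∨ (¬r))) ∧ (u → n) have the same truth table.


Compare truth tables:
n | r | u | φ | ψ
-----------------
F | F | F | T | F
T | F | F | F | F
F | T | F | F | T
T | T | F | F | F
F | F | T | T | F
T | F | T | T | F
F | T | T | T | F
T | T | T | T | F
They differ at row 1 (n=F, r=F, u=F): φ=T but ψ=F.

No, they are not logically equivalent.


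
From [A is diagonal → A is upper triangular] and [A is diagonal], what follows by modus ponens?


Modus ponens: from (P → Q) and P, infer Q.
P = 'A is diagonal' is asserted, and P → Q holds, so Q follows.

A is upper triangular.


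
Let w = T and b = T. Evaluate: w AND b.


Conjunction is true only when both operands are true.
Substitute: w=T, b=T.
T AND T evaluates to T.

T


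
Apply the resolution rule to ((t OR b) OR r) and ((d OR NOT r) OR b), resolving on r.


The clauses contain complementary literals r and NOTr.
Resolution eliminates this pair and disjoins the remaining literals (merging duplicates).

((t OR b) OR d)


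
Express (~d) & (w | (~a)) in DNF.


Step 1: Distribute ∧ over ∨: (¬d) ∧ (w ∨ (¬a)) = ((¬d) ∧ w) ∨ ((¬d) ∧ (¬a)).

((~d) & w) | ((~d) & (~a))


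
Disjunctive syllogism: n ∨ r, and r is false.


Disjunctive syllogism: from (P ∨ Q) and ¬P, infer Q.
One disjunct, 'r', is ruled out; the other must hold.

n


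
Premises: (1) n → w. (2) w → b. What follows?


Hypothetical syllogism: from (P → Q) and (Q → R), infer (P → R).
Chain the two implications through the shared middle term 'w'.

n → b


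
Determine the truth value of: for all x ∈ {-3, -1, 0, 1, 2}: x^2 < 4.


Evaluate the predicate on each element: -3:F, -1:T, 0:T, 1:T, 2:F.
Counterexample x = -3 fails the predicate.

F


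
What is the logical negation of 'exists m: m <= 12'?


¬(forall x: φ) = exists x: ¬φ, and ¬(exists x: φ) = forall x: ¬φ.
Apply to the existential statement.

forall m: ~(m <= 12)


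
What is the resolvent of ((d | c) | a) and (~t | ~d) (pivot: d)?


The clauses contain complementary literals d and ~d.
Resolution eliminates this pair and disjoins the remaining literals (merging duplicates).

((a | c) | ~t)


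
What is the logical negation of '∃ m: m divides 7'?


¬(∀ x: φ) = ∃ x: ¬φ, and ¬(∃ x: φ) = ∀ x: ¬φ.
Apply to the existential statement.

∀ m: ¬(m divides 7)


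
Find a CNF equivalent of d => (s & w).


Step 1: Rewrite d → (s ∧ w) as ¬d ∨ (s ∧ w).
Step 2: Distribute ∨ over ∧.

((~d) | s) & ((~d) | w)


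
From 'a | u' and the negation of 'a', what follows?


Disjunctive syllogism: from (P ∨ Q) and ¬P, infer Q.
One disjunct, 'a', is ruled out; the other must hold.

u


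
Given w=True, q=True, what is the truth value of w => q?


Implication is false only when antecedent is true and consequent is false.
Substitute: w=True, q=True.
True => True evaluates to True.

True


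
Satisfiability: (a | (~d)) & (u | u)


Search for a satisfying assignment over {a, d, u}.
Try a=False, d=False, u=True: the formula evaluates to True.
A satisfying assignment exists.

Satisfiable.


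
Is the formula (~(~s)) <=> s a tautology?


Build the truth table over {s}:
s | φ
-----
False | True
True | True
Every row evaluates to true.

Yes, it is a tautology.


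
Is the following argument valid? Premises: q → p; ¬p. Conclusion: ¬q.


This matches the form of modus tollens: the conclusion follows in every model of the premises.

Valid.


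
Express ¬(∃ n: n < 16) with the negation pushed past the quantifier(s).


¬(∀ x: φ) = ∃ x: ¬φ, and ¬(∃ x: φ) = ∀ x: ¬φ.
Apply to the existential statement.

∀ n: ¬(n < 16)


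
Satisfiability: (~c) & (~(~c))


Check all 2 assignments over {c}:
c | φ
-----
False | False
True | False
No assignment makes the formula true.

Unsatisfiable.


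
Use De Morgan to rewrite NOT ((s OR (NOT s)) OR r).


De Morgan: the negation of a disjunction is the conjunction of the negations.
Distribute NOT across OR, flipping it to AND, and negate each literal.

((NOT s) AND s) AND (NOT r)


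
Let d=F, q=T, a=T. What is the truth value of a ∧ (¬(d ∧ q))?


Substitute d=F, q=T, a=T:
d ∧ q = F ∧ T = F
¬(d ∧ q) = T
a ∧ (¬(d ∧ q)) = T ∧ T = T

T


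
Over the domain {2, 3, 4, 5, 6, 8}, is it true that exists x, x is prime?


Evaluate the predicate on each element: 2:True, 3:True, 4:False, 5:True, 6:False, 8:False.
Witness x = 2 satisfies the predicate.

True


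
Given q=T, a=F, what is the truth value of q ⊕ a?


Exclusive or is true when exactly one operand is true.
Substitute: q=T, a=F.
T ⊕ F evaluates to T.

T


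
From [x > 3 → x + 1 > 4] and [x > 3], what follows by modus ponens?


Modus ponens: from (P → Q) and P, infer Q.
P = 'x > 3' is asserted, and P → Q holds, so Q follows.

x + 1 > 4.


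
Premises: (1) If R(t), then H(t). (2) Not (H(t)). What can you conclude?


Modus tollens: from (P → Q) and ¬Q, infer ¬P.
Q = 'H(t)' is denied; since P → Q, P must also fail.

Not (R(t)).


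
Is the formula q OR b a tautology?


Build the truth table over {b, q}:
b | q | φ
---------
F | F | F
T | F | T
F | T | T
T | T | T
Counterexample at row 1: with b=F, q=F, the formula is F.

No, it is not a tautology.


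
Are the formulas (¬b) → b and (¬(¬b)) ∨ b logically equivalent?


Compare truth tables:
b | φ | ψ
---------
F | F | F
T | T | T
The columns φ and ψ agree on every row.

Yes, they are logically equivalent.


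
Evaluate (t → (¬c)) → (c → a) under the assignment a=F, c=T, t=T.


Substitute a=F, c=T, t=T:
¬c = F
t → (¬c) = T → F = F
c → a = T → F = F
(t → (¬c)) → (c → a) = F → F = T

T


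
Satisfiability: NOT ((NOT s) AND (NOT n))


Search for a satisfying assignment over {n, s}.
Try n=T, s=F: the formula evaluates to T.
A satisfying assignment exists.

Satisfiable.


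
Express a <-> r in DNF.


Step 1: a ↔ r is true exactly when both agree: (a ∧ r) ∨ (¬a ∧ ¬r).

(a AND r) OR ((NOT a) AND (NOT r))


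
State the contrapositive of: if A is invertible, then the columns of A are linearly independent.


The contrapositive of (P → Q) is (¬Q → ¬P); it is logically equivalent to the original.
Here P = 'A is invertible' and Q = 'the columns of A are linearly independent'.

If not (the columns of A are linearly independent), then not (A is invertible).


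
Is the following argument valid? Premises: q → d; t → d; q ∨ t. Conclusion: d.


This matches the form of proof by cases: the conclusion follows in every model of the premises.

Valid.


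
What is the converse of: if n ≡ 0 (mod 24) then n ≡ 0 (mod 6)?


The converse of (P → Q) is (Q → P). It is not in general equivalent to the original.
Here P = 'n ≡ 0 (mod 24)' and Q = 'n ≡ 0 (mod 6)'.

If n ≡ 0 (mod 6), then n ≡ 0 (mod 24).


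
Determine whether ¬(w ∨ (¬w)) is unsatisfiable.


Truth table over {w}:
w | φ
-----
F | F
T | F
Every row is false.

Yes, it is a contradiction.


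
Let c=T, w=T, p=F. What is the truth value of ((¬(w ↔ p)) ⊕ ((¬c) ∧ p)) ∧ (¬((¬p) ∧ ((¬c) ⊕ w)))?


Substitute c=T, w=T, p=F:
… (earlier sub-steps elided)
¬(w ↔ p) = T
¬c = F
(¬c) ∧ p = F ∧ F = F
(¬(w ↔ p)) ⊕ ((¬c) ∧ p) = T ⊕ F = T
¬p = T
¬c = F
(¬c) ⊕ w = F ⊕ T = T
(¬p) ∧ ((¬c) ⊕ w) = T ∧ T = T
¬((¬p) ∧ ((¬c) ⊕ w)) = F
((¬(w ↔ p)) ⊕ ((¬c) ∧ p)) ∧ (¬((¬p) ∧ ((¬c) ⊕ w))) = T ∧ F = F

F


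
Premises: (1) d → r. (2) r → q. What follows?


Hypothetical syllogism: from (P → Q) and (Q → R), infer (P → R).
Chain the two implications through the shared middle term 'r'.

d → q


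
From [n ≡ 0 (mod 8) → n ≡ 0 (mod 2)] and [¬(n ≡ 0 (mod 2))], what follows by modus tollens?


Modus tollens: from (P → Q) and ¬Q, infer ¬P.
Q = 'n ≡ 0 (mod 2)' is denied; since P → Q, P must also fail.

Not (n ≡ 0 (mod 8)).


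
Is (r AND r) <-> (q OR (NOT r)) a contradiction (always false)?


Truth table over {q, r}:
q | r | φ
---------
F | F | F
T | F | F
F | T | F
T | T | T
Satisfying assignment at row 4: q=T, r=T gives T.

No, it is not a contradiction.


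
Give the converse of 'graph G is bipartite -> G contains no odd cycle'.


The converse of (P → Q) is (Q → P). It is not in general equivalent to the original.
Here P = 'graph G is bipartite' and Q = 'G contains no odd cycle'.

If G contains no odd cycle, then graph G is bipartite.


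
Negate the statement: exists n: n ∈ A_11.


¬(forall x: φ) = exists x: ¬φ, and ¬(exists x: φ) = forall x: ¬φ.
Apply to the existential statement.

forall n: ~(n ∈ A_11)


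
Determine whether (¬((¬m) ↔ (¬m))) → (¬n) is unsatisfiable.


Truth table over {m, n}:
m | n | φ
---------
F | F | T
T | F | T
F | T | T
T | T | T
Satisfying assignment at row 1: m=F, n=F gives T.

No, it is not a contradiction.


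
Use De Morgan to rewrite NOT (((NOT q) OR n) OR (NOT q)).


De Morgan: the negation of a disjunction is the conjunction of the negations.
Distribute NOT across OR, flipping it to AND, and negate each literal.

(q AND (NOT n)) AND q


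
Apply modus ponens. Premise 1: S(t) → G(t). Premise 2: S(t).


Modus ponens: from (P → Q) and P, infer Q.
P = 'S(t)' is asserted, and P → Q holds, so Q follows.

G(t).


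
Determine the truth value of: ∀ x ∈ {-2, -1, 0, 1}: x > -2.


Evaluate the predicate on each element: -2:F, -1:T, 0:T, 1:T.
Counterexample x = -2 fails the predicate.

F


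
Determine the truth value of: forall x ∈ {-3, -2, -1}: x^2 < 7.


Evaluate the predicate on each element: -3:False, -2:True, -1:True.
Counterexample x = -3 fails the predicate.

False


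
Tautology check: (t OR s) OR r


Build the truth table over {r, s, t}:
r | s | t | φ
-------------
F | F | F | F
T | F | F | T
F | T | F | T
T | T | F | T
F | F | T | T
T | F | T | T
F | T | T | T
T | T | T | T
Counterexample at row 1: with r=F, s=F, t=F, the formula is F.

No, it is not a tautology.


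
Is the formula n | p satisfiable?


Search for a satisfying assignment over {n, p}.
Try n=True, p=False: the formula evaluates to True.
A satisfying assignment exists.

Satisfiable.


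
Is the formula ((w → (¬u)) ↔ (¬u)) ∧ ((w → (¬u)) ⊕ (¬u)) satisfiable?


Check all 4 assignments over {u, w}:
u | w | φ
---------
F | F | F
T | F | F
F | T | F
T | T | F
No assignment makes the formula true.

Unsatisfiable.


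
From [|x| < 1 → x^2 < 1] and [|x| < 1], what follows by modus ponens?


Modus ponens: from (P → Q) and P, infer Q.
P = '|x| < 1' is asserted, and P → Q holds, so Q follows.

x^2 < 1.


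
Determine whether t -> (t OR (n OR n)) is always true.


Build the truth table over {n, t}:
n | t | φ
---------
F | F | T
T | F | T
F | T | T
T | T | T
Every row evaluates to true.

Yes, it is a tautology.


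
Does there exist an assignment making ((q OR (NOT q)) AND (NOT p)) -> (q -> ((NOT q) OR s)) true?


Search for a satisfying assignment over {p, q, s}.
Try p=F, q=F, s=F: the formula evaluates to T.
A satisfying assignment exists.

Satisfiable.


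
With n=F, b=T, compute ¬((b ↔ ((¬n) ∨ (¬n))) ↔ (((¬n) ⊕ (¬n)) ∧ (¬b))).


Substitute n=F, b=T:
… (earlier sub-steps elided)
¬n = T
(¬n) ∨ (¬n) = T ∨ T = T
b ↔ ((¬n) ∨ (¬n)) = T ↔ T = T
¬n = T
¬n = T
(¬n) ⊕ (¬n) = T ⊕ T = F
¬b = F
((¬n) ⊕ (¬n)) ∧ (¬b) = F ∧ F = F
(b ↔ ((¬n) ∨ (¬n))) ↔ (((¬n) ⊕ (¬n)) ∧ (¬b)) = T ↔ F = F
¬((b ↔ ((¬n) ∨ (¬n))) ↔ (((¬n) ⊕ (¬n)) ∧ (¬b))) = T

T


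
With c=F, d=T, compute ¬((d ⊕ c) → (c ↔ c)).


Substitute c=F, d=T:
d ⊕ c = T ⊕ F = T
c ↔ c = F ↔ F = T
(d ⊕ c) → (c ↔ c) = T → T = T
¬((d ⊕ c) → (c ↔ c)) = F

F


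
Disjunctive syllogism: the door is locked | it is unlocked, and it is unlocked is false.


Disjunctive syllogism: from (P ∨ Q) and ¬P, infer Q.
One disjunct, 'it is unlocked', is ruled out; the other must hold.

the door is locked


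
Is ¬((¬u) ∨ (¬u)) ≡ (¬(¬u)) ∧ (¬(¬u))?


Compare truth tables:
u | φ | ψ
---------
F | F | F
T | T | T
The columns φ and ψ agree on every row.

Yes, they are logically equivalent.


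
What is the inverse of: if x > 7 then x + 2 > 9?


The inverse of (P → Q) is (¬P → ¬Q). It is equivalent to the converse, not to the original.
Here P = 'x > 7' and Q = 'x + 2 > 9'.

If not (x > 7), then not (x + 2 > 9).


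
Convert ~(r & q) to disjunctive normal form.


Step 1: Apply De Morgan: ¬(r ∧ q) = ¬r ∨ ¬q.

(~r) | (~q)


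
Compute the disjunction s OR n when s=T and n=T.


Disjunction is false only when both operands are false.
Substitute: s=T, n=T.
T OR T evaluates to T.

T


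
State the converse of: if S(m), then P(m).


The converse of (P → Q) is (Q → P). It is not in general equivalent to the original.
Here P = 'S(m)' and Q = 'P(m)'.

If P(m), then S(m).


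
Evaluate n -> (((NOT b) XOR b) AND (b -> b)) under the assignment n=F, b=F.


Substitute n=F, b=F:
NOT b = T
(NOT b) XOR b = T XOR F = T
b -> b = F -> F = T
((NOT b) XOR b) AND (b -> b) = T AND T = T
n -> (((NOT b) XOR b) AND (b -> b)) = F -> T = T

T


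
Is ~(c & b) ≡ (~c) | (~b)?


Compare truth tables:
b | c | φ | ψ
-------------
False | False | True | True
True | False | True | True
False | True | True | True
True | True | False | False
The columns φ and ψ agree on every row.

Yes, they are logically equivalent.


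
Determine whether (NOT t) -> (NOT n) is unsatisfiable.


Truth table over {n, t}:
n | t | φ
---------
F | F | T
T | F | F
F | T | T
T | T | T
Satisfying assignment at row 1: n=F, t=F gives T.

No, it is not a contradiction.


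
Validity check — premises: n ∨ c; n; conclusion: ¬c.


This is affirming a disjunct (fallacy). There exist truth assignments where the premises are all true but the conclusion is false.

Invalid.


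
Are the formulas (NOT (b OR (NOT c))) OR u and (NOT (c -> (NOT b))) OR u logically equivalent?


Compare truth tables:
b | c | u | φ | ψ
-----------------
F | F | F | F | F
T | F | F | F | F
F | T | F | T | F
T | T | F | F | T
F | F | T | T | T
T | F | T | T | T
F | T | T | T | T
T | T | T | T | T
They differ at row 3 (b=F, c=T, u=F): φ=T but ψ=F.

No, they are not logically equivalent.


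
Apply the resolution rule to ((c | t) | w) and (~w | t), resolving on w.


The clauses contain complementary literals w and ~w.
Resolution eliminates this pair and disjoins the remaining literals (merging duplicates).

(c | t)


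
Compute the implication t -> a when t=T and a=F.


Implication is false only when antecedent is true and consequent is false.
Substitute: t=T, a=F.
T -> F evaluates to F.

F


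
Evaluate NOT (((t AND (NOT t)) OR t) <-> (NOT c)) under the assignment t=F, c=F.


Substitute t=F, c=F:
NOT t = T
t AND (NOT t) = F AND T = F
(t AND (NOT t)) OR t = F OR F = F
NOT c = T
((t AND (NOT t)) OR t) <-> (NOT c) = F <-> T = F
NOT (((t AND (NOT t)) OR t) <-> (NOT c)) = T

T


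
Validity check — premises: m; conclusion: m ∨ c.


This matches the form of disjunction introduction: the conclusion follows in every model of the premises.

Valid.


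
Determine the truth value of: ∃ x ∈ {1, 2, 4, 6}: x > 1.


Evaluate the predicate on each element: 1:F, 2:T, 4:T, 6:T.
Witness x = 2 satisfies the predicate.

T


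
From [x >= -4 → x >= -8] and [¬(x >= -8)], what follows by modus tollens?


Modus tollens: from (P → Q) and ¬Q, infer ¬P.
Q = 'x >= -8' is denied; since P → Q, P must also fail.

Not (x >= -4).


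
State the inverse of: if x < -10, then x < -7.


The inverse of (P → Q) is (¬P → ¬Q). It is equivalent to the converse, not to the original.
Here P = 'x < -10' and Q = 'x < -7'.

If not (x < -10), then not (x < -7).


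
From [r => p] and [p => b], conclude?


Hypothetical syllogism: from (P → Q) and (Q → R), infer (P → R).
Chain the two implications through the shared middle term 'p'.

r => b


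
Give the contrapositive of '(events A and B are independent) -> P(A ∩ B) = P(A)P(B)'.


The contrapositive of (P → Q) is (¬Q → ¬P); it is logically equivalent to the original.
Here P = '(events A and B are independent)' and Q = 'P(A ∩ B) = P(A)P(B)'.

If not (P(A ∩ B) = P(A)P(B)), then not ((events A and B are independent)).


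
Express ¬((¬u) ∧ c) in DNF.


Step 1: Apply De Morgan: ¬((¬u) ∧ c) = ¬(¬u) ∨ ¬c.
Step 2: Eliminate any double negations (¬¬X = X).

u ∨ (¬c)


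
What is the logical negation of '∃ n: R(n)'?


¬(∀ x: φ) = ∃ x: ¬φ, and ¬(∃ x: φ) = ∀ x: ¬φ.
Apply to the existential statement.

∀ n: ¬(R(n))


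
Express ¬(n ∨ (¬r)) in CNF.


Step 1: Apply De Morgan: ¬(n ∨ (¬r)) = ¬n ∧ ¬(¬r).
Step 2: Eliminate any double negations (¬¬X = X).

(¬n) ∧ r


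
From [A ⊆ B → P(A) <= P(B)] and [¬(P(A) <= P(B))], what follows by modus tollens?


Modus tollens: from (P → Q) and ¬Q, infer ¬P.
Q = 'P(A) <= P(B)' is denied; since P → Q, P must also fail.

Not (A ⊆ B).


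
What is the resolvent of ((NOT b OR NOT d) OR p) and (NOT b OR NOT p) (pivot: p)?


The clauses contain complementary literals p and NOTp.
Resolution eliminates this pair and disjoins the remaining literals (merging duplicates).

(NOT b OR NOT d)


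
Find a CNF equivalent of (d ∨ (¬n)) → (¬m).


Step 1: Rewrite as ¬(d ∨ (¬n)) ∨ (¬m) = (¬d ∧ ¬(¬n)) ∨ (¬m).
Step 2: Distribute ∨ over ∧.
Step 3: Eliminate any double negations (¬¬X = X).

((¬d) ∨ (¬m)) ∧ (n ∨ (¬m))


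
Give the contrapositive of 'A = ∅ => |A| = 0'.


The contrapositive of (P → Q) is (¬Q → ¬P); it is logically equivalent to the original.
Here P = 'A = ∅' and Q = '|A| = 0'.

If not (|A| = 0), then not (A = ∅).


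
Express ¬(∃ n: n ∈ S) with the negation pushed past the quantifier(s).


¬(∀ x: φ) = ∃ x: ¬φ, and ¬(∃ x: φ) = ∀ x: ¬φ.
Apply to the existential statement.

∀ n: ¬(n ∈ S)


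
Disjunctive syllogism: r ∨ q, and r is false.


Disjunctive syllogism: from (P ∨ Q) and ¬P, infer Q.
One disjunct, 'r', is ruled out; the other must hold.

q


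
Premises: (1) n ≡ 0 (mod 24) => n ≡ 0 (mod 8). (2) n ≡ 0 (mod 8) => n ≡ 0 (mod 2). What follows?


Hypothetical syllogism: from (P → Q) and (Q → R), infer (P → R).
Chain the two implications through the shared middle term 'n ≡ 0 (mod 8)'.

n ≡ 0 (mod 24) => n ≡ 0 (mod 2)


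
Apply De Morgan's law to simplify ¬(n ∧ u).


De Morgan: the negation of a conjunction is the disjunction of the negations.
Distribute ¬ across ∧, flipping it to ∨, and negate each literal.

(¬n) ∨ (¬u)


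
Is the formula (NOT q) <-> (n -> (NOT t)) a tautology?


Build the truth table over {n, q, t}:
n | q | t | φ
-------------
F | F | F | T
T | F | F | T
F | T | F | F
T | T | F | F
F | F | T | T
T | F | T | F
F | T | T | F
T | T | T | T
Counterexample at row 3: with n=F, q=T, t=F, the formula is F.

No, it is not a tautology.


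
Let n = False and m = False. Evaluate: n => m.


Implication is false only when antecedent is true and consequent is false.
Substitute: n=False, m=False.
False => False evaluates to True.

True


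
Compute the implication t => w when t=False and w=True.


Implication is false only when antecedent is true and consequent is false.
Substitute: t=False, w=True.
False => True evaluates to True.

True


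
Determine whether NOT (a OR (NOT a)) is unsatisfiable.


Truth table over {a}:
a | φ
-----
F | F
T | F
Every row is false.

Yes, it is a contradiction.


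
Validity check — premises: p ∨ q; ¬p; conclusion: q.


This matches the form of disjunctive syllogism: the conclusion follows in every model of the premises.

Valid.


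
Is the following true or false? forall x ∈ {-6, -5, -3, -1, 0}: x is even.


Evaluate the predicate on each element: -6:True, -5:False, -3:False, -1:False, 0:True.
Counterexample x = -5 fails the predicate.

False


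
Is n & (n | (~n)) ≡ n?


Compare truth tables:
n | φ | ψ
---------
False | False | False
True | True | True
The columns φ and ψ agree on every row.

Yes, they are logically equivalent.


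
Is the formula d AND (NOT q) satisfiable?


Search for a satisfying assignment over {d, q}.
Try d=T, q=F: the formula evaluates to T.
A satisfying assignment exists.

Satisfiable.


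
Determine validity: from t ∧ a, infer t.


This matches the form of conjunction elimination: the conclusion follows in every model of the premises.

Valid.


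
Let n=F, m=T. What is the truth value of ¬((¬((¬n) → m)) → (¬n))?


Substitute n=F, m=T:
¬n = T
(¬n) → m = T → T = T
¬((¬n) → m) = F
¬n = T
(¬((¬n) → m)) → (¬n) = F → T = T
¬((¬((¬n) → m)) → (¬n)) = F

F


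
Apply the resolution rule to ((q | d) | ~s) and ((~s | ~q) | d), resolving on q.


The clauses contain complementary literals q and ~q.
Resolution eliminates this pair and disjoins the remaining literals (merging duplicates).

(~s | d)


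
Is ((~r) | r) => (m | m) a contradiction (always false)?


Truth table over {m, r}:
m | r | φ
---------
False | False | False
True | False | True
False | True | False
True | True | True
Satisfying assignment at row 2: m=True, r=False gives True.

No, it is not a contradiction.


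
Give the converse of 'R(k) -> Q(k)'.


The converse of (P → Q) is (Q → P). It is not in general equivalent to the original.
Here P = 'R(k)' and Q = 'Q(k)'.

If Q(k), then R(k).


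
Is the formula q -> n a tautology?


Build the truth table over {n, q}:
n | q | φ
---------
F | F | T
T | F | T
F | T | F
T | T | T
Counterexample at row 3: with n=F, q=T, the formula is F.

No, it is not a tautology.


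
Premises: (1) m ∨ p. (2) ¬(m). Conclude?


Disjunctive syllogism: from (P ∨ Q) and ¬P, infer Q.
One disjunct, 'm', is ruled out; the other must hold.

p


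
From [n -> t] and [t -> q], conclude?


Hypothetical syllogism: from (P → Q) and (Q → R), infer (P → R).
Chain the two implications through the shared middle term 't'.

n -> q


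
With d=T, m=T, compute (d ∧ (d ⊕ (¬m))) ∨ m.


Substitute d=T, m=T:
¬m = F
d ⊕ (¬m) = T ⊕ F = T
d ∧ (d ⊕ (¬m)) = T ∧ T = T
(d ∧ (d ⊕ (¬m))) ∨ m = T ∨ T = T

T


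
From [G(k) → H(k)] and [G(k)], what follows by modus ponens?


Modus ponens: from (P → Q) and P, infer Q.
P = 'G(k)' is asserted, and P → Q holds, so Q follows.

H(k).


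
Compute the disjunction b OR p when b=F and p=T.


Disjunction is false only when both operands are false.
Substitute: b=F, p=T.
F OR T evaluates to T.

T


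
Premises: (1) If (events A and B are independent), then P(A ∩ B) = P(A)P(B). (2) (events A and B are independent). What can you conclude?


Modus ponens: from (P → Q) and P, infer Q.
P = '(events A and B are independent)' is asserted, and P → Q holds, so Q follows.

P(A ∩ B) = P(A)P(B).


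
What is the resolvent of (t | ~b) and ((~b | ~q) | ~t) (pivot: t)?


The clauses contain complementary literals t and ~t.
Resolution eliminates this pair and disjoins the remaining literals (merging duplicates).

(~b | ~q)


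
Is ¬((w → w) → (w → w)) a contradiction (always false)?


Truth table over {w}:
w | φ
-----
F | F
T | F
Every row is false.

Yes, it is a contradiction.


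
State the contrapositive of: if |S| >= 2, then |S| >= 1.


The contrapositive of (P → Q) is (¬Q → ¬P); it is logically equivalent to the original.
Here P = '|S| >= 2' and Q = '|S| >= 1'.

If not (|S| >= 1), then not (|S| >= 2).


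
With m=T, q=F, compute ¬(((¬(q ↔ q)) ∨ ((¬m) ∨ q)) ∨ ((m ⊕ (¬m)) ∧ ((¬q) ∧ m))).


Substitute m=T, q=F:
… (earlier sub-steps elided)
¬m = F
(¬m) ∨ q = F ∨ F = F
(¬(q ↔ q)) ∨ ((¬m) ∨ q) = F ∨ F = F
¬m = F
m ⊕ (¬m) = T ⊕ F = T
¬q = T
(¬q) ∧ m = T ∧ T = T
(m ⊕ (¬m)) ∧ ((¬q) ∧ m) = T ∧ T = T
((¬(q ↔ q)) ∨ ((¬m) ∨ q)) ∨ ((m ⊕ (¬m)) ∧ ((¬q) ∧ m)) = F ∨ T = T
¬(((¬(q ↔ q)) ∨ ((¬m) ∨ q)) ∨ ((m ⊕ (¬m)) ∧ ((¬q) ∧ m))) = F

F


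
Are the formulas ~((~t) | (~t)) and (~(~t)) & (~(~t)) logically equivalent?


Compare truth tables:
t | φ | ψ
---------
False | False | False
True | True | True
The columns φ and ψ agree on every row.

Yes, they are logically equivalent.


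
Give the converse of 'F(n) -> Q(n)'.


The converse of (P → Q) is (Q → P). It is not in general equivalent to the original.
Here P = 'F(n)' and Q = 'Q(n)'.

If Q(n), then F(n).


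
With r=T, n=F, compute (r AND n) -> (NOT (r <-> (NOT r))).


Substitute r=T, n=F:
r AND n = T AND F = F
NOT r = F
r <-> (NOT r) = T <-> F = F
NOT (r <-> (NOT r)) = T
(r AND n) -> (NOT (r <-> (NOT r))) = F -> T = T

T


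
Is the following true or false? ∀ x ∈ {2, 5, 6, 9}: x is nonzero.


Evaluate the predicate on each element: 2:T, 5:T, 6:T, 9:T.
Every element satisfies the predicate.

T


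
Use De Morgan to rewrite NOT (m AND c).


De Morgan: the negation of a conjunction is the disjunction of the negations.
Distribute NOT across AND, flipping it to OR, and negate each literal.

(NOT m) OR (NOT c)


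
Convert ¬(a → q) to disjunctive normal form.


Step 1: Rewrite implication then negate: ¬(¬a ∨ q) = a ∧ ¬q.

a ∧ (¬q)


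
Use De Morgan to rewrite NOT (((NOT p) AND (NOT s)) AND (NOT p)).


De Morgan: the negation of a conjunction is the disjunction of the negations.
Distribute NOT across AND, flipping it to OR, and negate each literal.

(p OR s) OR p


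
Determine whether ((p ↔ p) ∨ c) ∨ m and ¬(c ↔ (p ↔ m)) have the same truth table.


Compare truth tables:
c | m | p | φ | ψ
-----------------
F | F | F | T | T
T | F | F | T | F
F | T | F | T | F
T | T | F | T | T
F | F | T | T | F
T | F | T | T | T
F | T | T | T | T
T | T | T | T | F
They differ at row 2 (c=T, m=F, p=F): φ=T but ψ=F.

No, they are not logically equivalent.


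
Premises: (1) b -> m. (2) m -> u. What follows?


Hypothetical syllogism: from (P → Q) and (Q → R), infer (P → R).
Chain the two implications through the shared middle term 'm'.

b -> u


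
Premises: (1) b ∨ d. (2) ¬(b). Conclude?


Disjunctive syllogism: from (P ∨ Q) and ¬P, infer Q.
One disjunct, 'b', is ruled out; the other must hold.

d


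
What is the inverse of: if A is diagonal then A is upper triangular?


The inverse of (P → Q) is (¬P → ¬Q). It is equivalent to the converse, not to the original.
Here P = 'A is diagonal' and Q = 'A is upper triangular'.

If not (A is diagonal), then not (A is upper triangular).


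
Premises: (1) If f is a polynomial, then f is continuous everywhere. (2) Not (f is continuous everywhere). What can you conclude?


Modus tollens: from (P → Q) and ¬Q, infer ¬P.
Q = 'f is continuous everywhere' is denied; since P → Q, P must also fail.

Not (f is a polynomial).


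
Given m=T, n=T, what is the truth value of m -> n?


Implication is false only when antecedent is true and consequent is false.
Substitute: m=T, n=T.
T -> T evaluates to T.

T


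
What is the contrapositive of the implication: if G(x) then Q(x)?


The contrapositive of (P → Q) is (¬Q → ¬P); it is logically equivalent to the original.
Here P = 'G(x)' and Q = 'Q(x)'.

If not (Q(x)), then not (G(x)).


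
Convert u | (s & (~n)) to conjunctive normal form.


Step 1: Distribute ∨ over ∧: u ∨ (s ∧ (¬n)) = (u ∨ s) ∧ (u ∨ (¬n)).

(u | s) & (u | (~n))


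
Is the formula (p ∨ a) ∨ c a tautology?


Build the truth table over {a, c, p}:
a | c | p | φ
-------------
F | F | F | F
T | F | F | T
F | T | F | T
T | T | F | T
F | F | T | T
T | F | T | T
F | T | T | T
T | T | T | T
Counterexample at row 1: with a=F, c=F, p=F, the formula is F.

No, it is not a tautology.


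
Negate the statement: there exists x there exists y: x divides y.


Negation flips each quantifier (∀↔∃) and negates the inner predicate.
¬(there exists x there exists y: φ) = for all x for all y: ¬φ.

for all x for all y: NOT(x divides y)


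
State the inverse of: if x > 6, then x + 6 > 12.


The inverse of (P → Q) is (¬P → ¬Q). It is equivalent to the converse, not to the original.
Here P = 'x > 6' and Q = 'x + 6 > 12'.

If not (x > 6), then not (x + 6 > 12).


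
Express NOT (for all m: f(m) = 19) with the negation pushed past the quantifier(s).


¬(for all x: φ) = there exists x: ¬φ, and ¬(there exists x: φ) = for all x: ¬φ.
Apply to the universal statement.

there exists m: NOT(f(m) = 19)


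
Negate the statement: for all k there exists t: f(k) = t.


Negation flips each quantifier (∀↔∃) and negates the inner predicate.
¬(for all k there exists t: φ) = there exists k for all t: ¬φ.

there exists k for all t: NOT(f(k) = t)


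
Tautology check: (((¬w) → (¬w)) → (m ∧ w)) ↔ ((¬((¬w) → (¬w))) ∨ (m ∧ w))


Build the truth table over {m, w}:
m | w | φ
---------
F | F | T
T | F | T
F | T | T
T | T | T
Every row evaluates to true.

Yes, it is a tautology.


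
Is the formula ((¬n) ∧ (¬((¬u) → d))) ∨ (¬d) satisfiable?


Search for a satisfying assignment over {d, n, u}.
Try d=F, n=F, u=F: the formula evaluates to T.
A satisfying assignment exists.

Satisfiable.


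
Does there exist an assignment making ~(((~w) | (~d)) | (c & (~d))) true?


Search for a satisfying assignment over {c, d, w}.
Try c=False, d=True, w=True: the formula evaluates to True.
A satisfying assignment exists.

Satisfiable.


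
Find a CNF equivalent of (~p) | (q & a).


Step 1: Distribute ∨ over ∧: (¬p) ∨ (q ∧ a) = ((¬p) ∨ q) ∧ ((¬p) ∨ a).

((~p) | q) & ((~p) | a)


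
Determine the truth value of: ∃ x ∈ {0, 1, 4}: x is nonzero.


Evaluate the predicate on each element: 0:F, 1:T, 4:T.
Witness x = 1 satisfies the predicate.

T


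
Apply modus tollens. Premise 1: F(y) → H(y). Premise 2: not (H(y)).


Modus tollens: from (P → Q) and ¬Q, infer ¬P.
Q = 'H(y)' is denied; since P → Q, P must also fail.

Not (F(y)).


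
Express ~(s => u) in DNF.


Step 1: Rewrite implication then negate: ¬(¬s ∨ u) = s ∧ ¬u.

s & (~u)


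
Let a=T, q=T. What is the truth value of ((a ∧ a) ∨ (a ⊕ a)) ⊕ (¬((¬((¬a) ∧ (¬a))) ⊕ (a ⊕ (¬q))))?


Substitute a=T, q=T:
… (earlier sub-steps elided)
(a ∧ a) ∨ (a ⊕ a) = T ∨ F = T
¬a = F
¬a = F
(¬a) ∧ (¬a) = F ∧ F = F
¬((¬a) ∧ (¬a)) = T
¬q = F
a ⊕ (¬q) = T ⊕ F = T
(¬((¬a) ∧ (¬a))) ⊕ (a ⊕ (¬q)) = T ⊕ T = F
¬((¬((¬a) ∧ (¬a))) ⊕ (a ⊕ (¬q))) = T
((a ∧ a) ∨ (a ⊕ a)) ⊕ (¬((¬((¬a) ∧ (¬a))) ⊕ (a ⊕ (¬q)))) = T ⊕ T = F

F


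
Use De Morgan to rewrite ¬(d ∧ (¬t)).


De Morgan: the negation of a conjunction is the disjunction of the negations.
Distribute ¬ across ∧, flipping it to ∨, and negate each literal.

(¬d) ∨ t


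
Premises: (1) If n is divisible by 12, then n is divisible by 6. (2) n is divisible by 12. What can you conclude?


Modus ponens: from (P → Q) and P, infer Q.
P = 'n is divisible by 12' is asserted, and P → Q holds, so Q follows.

n is divisible by 6.


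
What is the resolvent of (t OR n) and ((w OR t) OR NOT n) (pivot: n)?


The clauses contain complementary literals n and NOTn.
Resolution eliminates this pair and disjoins the remaining literals (merging duplicates).

(t OR w)


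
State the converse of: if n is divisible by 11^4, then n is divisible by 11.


The converse of (P → Q) is (Q → P). It is not in general equivalent to the original.
Here P = 'n is divisible by 11^4' and Q = 'n is divisible by 11'.

If n is divisible by 11, then n is divisible by 11^4.


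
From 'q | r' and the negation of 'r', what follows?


Disjunctive syllogism: from (P ∨ Q) and ¬P, infer Q.
One disjunct, 'r', is ruled out; the other must hold.

q


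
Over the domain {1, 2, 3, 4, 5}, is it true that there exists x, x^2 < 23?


Evaluate the predicate on each element: 1:T, 2:T, 3:T, 4:T, 5:F.
Witness x = 1 satisfies the predicate.

T


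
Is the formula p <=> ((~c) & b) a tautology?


Build the truth table over {b, c, p}:
b | c | p | φ
-------------
False | False | False | True
True | False | False | False
False | True | False | True
True | True | False | True
False | False | True | False
True | False | True | True
False | True | True | False
True | True | True | False
Counterexample at row 2: with b=True, c=False, p=False, the formula is False.

No, it is not a tautology.


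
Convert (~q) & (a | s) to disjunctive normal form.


Step 1: Distribute ∧ over ∨: (¬q) ∧ (a ∨ s) = ((¬q) ∧ a) ∨ ((¬q) ∧ s).

((~q) & a) | ((~q) & s)


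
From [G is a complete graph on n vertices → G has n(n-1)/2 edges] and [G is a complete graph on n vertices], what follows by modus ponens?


Modus ponens: from (P → Q) and P, infer Q.
P = 'G is a complete graph on n vertices' is asserted, and P → Q holds, so Q follows.

G has n(n-1)/2 edges.


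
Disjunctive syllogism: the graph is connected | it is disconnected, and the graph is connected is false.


Disjunctive syllogism: from (P ∨ Q) and ¬P, infer Q.
One disjunct, 'the graph is connected', is ruled out; the other must hold.

it is disconnected


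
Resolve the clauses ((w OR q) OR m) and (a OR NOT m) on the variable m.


The clauses contain complementary literals m and NOTm.
Resolution eliminates this pair and disjoins the remaining literals (merging duplicates).

((w OR q) OR a)


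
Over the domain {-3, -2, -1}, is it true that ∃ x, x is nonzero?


Evaluate the predicate on each element: -3:T, -2:T, -1:T.
Witness x = -3 satisfies the predicate.

T


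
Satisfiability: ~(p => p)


Check all 2 assignments over {p}:
p | φ
-----
False | False
True | False
No assignment makes the formula true.

Unsatisfiable.


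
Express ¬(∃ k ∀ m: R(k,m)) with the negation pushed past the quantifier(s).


Negation flips each quantifier (∀↔∃) and negates the inner predicate.
¬(∃ k ∀ m: φ) = ∀ k ∃ m: ¬φ.

∀ k ∃ m: ¬(R(k,m))


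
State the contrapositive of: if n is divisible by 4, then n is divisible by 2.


The contrapositive of (P → Q) is (¬Q → ¬P); it is logically equivalent to the original.
Here P = 'n is divisible by 4' and Q = 'n is divisible by 2'.

If not (n is divisible by 2), then not (n is divisible by 4).


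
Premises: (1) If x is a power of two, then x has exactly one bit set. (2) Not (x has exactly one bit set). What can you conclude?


Modus tollens: from (P → Q) and ¬Q, infer ¬P.
Q = 'x has exactly one bit set' is denied; since P → Q, P must also fail.

Not (x is a power of two).


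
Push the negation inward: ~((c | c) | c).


De Morgan: the negation of a disjunction is the conjunction of the negations.
Distribute ~ across |, flipping it to &, and negate each literal.

((~c) & (~c)) & (~c)


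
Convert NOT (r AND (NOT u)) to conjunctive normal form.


Step 1: Apply De Morgan: ¬(r ∧ (¬u)) = ¬r ∨ ¬(¬u).
Step 2: Eliminate any double negations (¬¬X = X).

(NOT r) OR u


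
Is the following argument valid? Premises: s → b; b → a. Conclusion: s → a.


This matches the form of hypothetical syllogism: the conclusion follows in every model of the premises.

Valid.


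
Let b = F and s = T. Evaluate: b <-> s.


Biconditional is true when both operands have the same truth value.
Substitute: b=F, s=T.
F <-> T evaluates to F.

F


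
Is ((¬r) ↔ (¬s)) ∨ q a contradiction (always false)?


Truth table over {q, r, s}:
q | r | s | φ
-------------
F | F | F | T
T | F | F | T
F | T | F | F
T | T | F | T
F | F | T | F
T | F | T | T
F | T | T | T
T | T | T | T
Satisfying assignment at row 1: q=F, r=F, s=F gives T.

No, it is not a contradiction.


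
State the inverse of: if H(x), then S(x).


The inverse of (P → Q) is (¬P → ¬Q). It is equivalent to the converse, not to the original.
Here P = 'H(x)' and Q = 'S(x)'.

If not (H(x)), then not (S(x)).


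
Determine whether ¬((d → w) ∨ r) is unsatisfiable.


Truth table over {d, r, w}:
d | r | w | φ
-------------
F | F | F | F
T | F | F | T
F | T | F | F
T | T | F | F
F | F | T | F
T | F | T | F
F | T | T | F
T | T | T | F
Satisfying assignment at row 2: d=T, r=F, w=F gives T.

No, it is not a contradiction.


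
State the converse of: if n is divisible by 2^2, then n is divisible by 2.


The converse of (P → Q) is (Q → P). It is not in general equivalent to the original.
Here P = 'n is divisible by 2^2' and Q = 'n is divisible by 2'.

If n is divisible by 2, then n is divisible by 2^2.


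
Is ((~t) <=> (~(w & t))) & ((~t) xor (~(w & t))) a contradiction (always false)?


Truth table over {t, w}:
t | w | φ
---------
False | False | False
True | False | False
False | True | False
True | True | False
Every row is false.

Yes, it is a contradiction.


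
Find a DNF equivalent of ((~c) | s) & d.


Step 1: Distribute ∧ over ∨: ((¬c) ∨ s) ∧ d = ((¬c) ∧ d) ∨ (s ∧ d).

((~c) & d) | (s & d)


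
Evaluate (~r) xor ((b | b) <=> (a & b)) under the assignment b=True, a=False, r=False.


Substitute b=True, a=False, r=False:
~r = True
b | b = True | True = True
a & b = False & True = False
(b | b) <=> (a & b) = True <=> False = False
(~r) xor ((b | b) <=> (a & b)) = True xor False = True

True


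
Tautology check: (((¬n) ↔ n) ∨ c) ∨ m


Build the truth table over {c, m, n}:
c | m | n | φ
-------------
F | F | F | F
T | F | F | T
F | T | F | T
T | T | F | T
F | F | T | F
T | F | T | T
F | T | T | T
T | T | T | T
Counterexample at row 1: with c=F, m=F, n=F, the formula is F.

No, it is not a tautology.
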